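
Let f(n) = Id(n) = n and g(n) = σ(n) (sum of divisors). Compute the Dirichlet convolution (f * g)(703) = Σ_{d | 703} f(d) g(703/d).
(Id * σ)(703) = 2925

Divisors of 703: [1, 19, 37, 703]. For each d | 703:
  d = 1: Id(1) · σ(703/1) = 1 · 760 = 760
  d = 19: Id(19) · σ(703/19) = 19 · 38 = 722
  d = 37: Id(37) · σ(703/37) = 37 · 20 = 740
  d = 703: Id(703) · σ(703/703) = 703 · 1 = 703
Summing: (Id * σ)(703) = 760 + 722 + 740 + 703 = 2925.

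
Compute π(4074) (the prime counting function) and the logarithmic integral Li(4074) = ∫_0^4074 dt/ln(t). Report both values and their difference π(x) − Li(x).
π(4074) = 561;  Li(4074) ≈ 574.28;  π(x) − Li(x) ≈ -13.28.

Direct count of primes ≤ 4074 gives π(4074) = 561. Numerical evaluation of the logarithmic integral gives Li(4074) ≈ 574.28. The difference π(x) − Li(x) ≈ -13.28 is typically negative for small/moderate x (Li(x) overestimates), though Littlewood's theorem shows this sign changes infinitely often.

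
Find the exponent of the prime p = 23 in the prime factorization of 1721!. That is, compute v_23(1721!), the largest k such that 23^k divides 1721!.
v_23(1721!) = 77

Legendre's formula: v_p(n!) = Σ_{k ≥ 1} ⌊n / p^k⌋. For p = 23, n = 1721, the terms are:
  ⌊1721/23^1⌋ = ⌊1721/23⌋ = 74
  ⌊1721/23^2⌋ = ⌊1721/529⌋ = 3
(the next term ⌊1721/23^3⌋ = 0, terminating the sum). Summing: v_23(1721!) = 74 + 3 = 77.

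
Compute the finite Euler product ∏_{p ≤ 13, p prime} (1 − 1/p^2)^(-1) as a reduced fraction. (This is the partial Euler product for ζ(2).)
∏ = 715715/442368

The primes p ≤ 13 are [2, 3, 5, 7, 11, 13]. For each prime, (1 − 1/p^2)^(-1) = p^2 / (p^2 − 1). The product is (1 − 1/2^2)^(-1), (1 − 1/3^2)^(-1), (1 − 1/5^2)^(-1), (1 − 1/7^2)^(-1), (1 − 1/11^2)^(-1), (1 − 1/13^2)^(-1) = ∏ p^2 / (p^2 − 1) = 715715/442368.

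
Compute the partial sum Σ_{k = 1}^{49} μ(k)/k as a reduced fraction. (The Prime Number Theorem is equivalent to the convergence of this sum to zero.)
Σ μ(k)/k = -12611493192339623/614889782588491410

Values of μ(k) for 1 ≤ k ≤ 49: μ(1) = 1, μ(2) = -1, μ(3) = -1, μ(5) = -1, μ(6) = 1, μ(7) = -1, μ(10) = 1, μ(11) = -1, μ(13) = -1, μ(14) = 1, μ(15) = 1, μ(17) = -1, μ(19) = -1, μ(21) = 1, μ(22) = 1, μ(23) = -1, μ(26) = 1, μ(29) = -1, μ(30) = -1, μ(31) = -1, μ(33) = 1, μ(34) = 1, μ(35) = 1, μ(37) = -1, μ(38) = 1, μ(39) = 1, μ(41) = -1, μ(42) = -1, μ(43) = -1, μ(46) = 1, μ(47) = -1, with μ = 0 on non-squarefree integers. Summing μ(k)/k for k where μ(k) ≠ 0 gives -12611493192339623/614889782588491410 ≈ -0.0205. (PNT ⟺ this sum → 0 as n → ∞.)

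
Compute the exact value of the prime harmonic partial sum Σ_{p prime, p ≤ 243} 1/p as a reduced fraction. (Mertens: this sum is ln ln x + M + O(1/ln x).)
Σ 1/p = 506873196134241441348690763593294873492730445394823722837469097176314709804649267964680634478659521/256041159035492609053110100510385311995538591998443060216114576417920917800321526504084465112487730

π(243) = 53, so the primes ≤ 243 are [2, 3, 5, 7, 11, 13, 17, 19, 23, 29, 31, 37, 41, 43, 47, 53, 59, 61, 67, 71, 73, 79, 83, 89, 97, 101, 103, 107, 109, 113, 127, 131, 137, 139, 149, 151, 157, 163, 167, 173, 179, 181, 191, 193, 197, 199, 211, 223, 227, 229, 233, 239, 241]. Summing 1/p over these primes: 506873196134241441348690763593294873492730445394823722837469097176314709804649267964680634478659521/256041159035492609053110100510385311995538591998443060216114576417920917800321526504084465112487730 ≈ 1.9797. Mertens estimate ln ln(243) + 0.2615 ≈ 1.9650.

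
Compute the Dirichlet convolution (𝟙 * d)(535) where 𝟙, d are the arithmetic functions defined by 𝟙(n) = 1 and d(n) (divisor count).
(𝟙 * d)(535) = 9

Divisors of 535: [1, 5, 107, 535]. For each d | 535:
  d = 1: 𝟙(1) · d(535/1) = 1 · 4 = 4
  d = 5: 𝟙(5) · d(535/5) = 1 · 2 = 2
  d = 107: 𝟙(107) · d(535/107) = 1 · 2 = 2
  d = 535: 𝟙(535) · d(535/535) = 1 · 1 = 1
Summing: (𝟙 * d)(535) = 4 + 2 + 2 + 1 = 9.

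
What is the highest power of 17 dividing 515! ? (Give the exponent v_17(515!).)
v_17(515!) = 31

Legendre's formula: v_p(n!) = Σ_{k ≥ 1} ⌊n / p^k⌋. For p = 17, n = 515, the terms are:
  ⌊515/17^1⌋ = ⌊515/17⌋ = 30
  ⌊515/17^2⌋ = ⌊515/289⌋ = 1
(the next term ⌊515/17^3⌋ = 0, terminating the sum). Summing: v_17(515!) = 30 + 1 = 31.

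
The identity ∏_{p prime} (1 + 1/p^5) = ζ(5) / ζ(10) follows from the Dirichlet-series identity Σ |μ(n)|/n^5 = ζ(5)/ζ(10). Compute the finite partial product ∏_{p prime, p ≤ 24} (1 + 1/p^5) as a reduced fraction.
∏ = 2612085852729079932096672771072/2521568243390149185231442932125

The primes p ≤ 24 are [2, 3, 5, 7, 11, 13, 17, 19, 23]. For each, (1 + 1/p^5) = (p^5 + 1)/p^5. Multiplying these fractions over p ∈ [2, 3, 5, 7, 11, 13, 17, 19, 23] gives 2612085852729079932096672771072/2521568243390149185231442932125. (In the limit P → ∞ this tends to ζ(5)/ζ(10).)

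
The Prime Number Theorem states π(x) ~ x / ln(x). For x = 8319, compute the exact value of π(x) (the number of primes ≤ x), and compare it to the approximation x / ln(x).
π(8319) = 1044;  x/ln(x) ≈ 921.64;  relative error ≈ 11.72%.

Directly count primes up to 8319: π(8319) = 1044. The PNT approximation gives 8319/ln(8319) ≈ 8319/9.02630 ≈ 921.64. Relative error (π(x) − x/ln(x)) / π(x) ≈ 11.72%; the approximation is known to undercount slightly (Li(x) is a better estimate).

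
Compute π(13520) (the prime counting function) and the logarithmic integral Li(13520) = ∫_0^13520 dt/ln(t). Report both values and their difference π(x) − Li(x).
π(13520) = 1601;  Li(13520) ≈ 1621.89;  π(x) − Li(x) ≈ -20.89.

Direct count of primes ≤ 13520 gives π(13520) = 1601. Numerical evaluation of the logarithmic integral gives Li(13520) ≈ 1621.89. The difference π(x) − Li(x) ≈ -20.89 is typically negative for small/moderate x (Li(x) overestimates), though Littlewood's theorem shows this sign changes infinitely often.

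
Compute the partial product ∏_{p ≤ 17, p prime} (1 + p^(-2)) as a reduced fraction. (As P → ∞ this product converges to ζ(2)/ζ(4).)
∏ = 17690000/11792781

The primes p ≤ 17 are [2, 3, 5, 7, 11, 13, 17]. For each, (1 + 1/p^2) = (p^2 + 1)/p^2. Multiplying these fractions over p ∈ [2, 3, 5, 7, 11, 13, 17] gives 17690000/11792781. (In the limit P → ∞ this tends to ζ(2)/ζ(4).)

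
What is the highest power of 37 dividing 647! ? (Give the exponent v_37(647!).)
v_37(647!) = 17

Legendre's formula: v_p(n!) = Σ_{k ≥ 1} ⌊n / p^k⌋. For p = 37, n = 647, the terms are:
  ⌊647/37^1⌋ = ⌊647/37⌋ = 17
(the next term ⌊647/37^2⌋ = 0, terminating the sum). Summing: v_37(647!) = 17 = 17.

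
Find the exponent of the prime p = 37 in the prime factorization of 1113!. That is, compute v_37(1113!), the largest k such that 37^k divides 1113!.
v_37(1113!) = 30

Legendre's formula: v_p(n!) = Σ_{k ≥ 1} ⌊n / p^k⌋. For p = 37, n = 1113, the terms are:
  ⌊1113/37^1⌋ = ⌊1113/37⌋ = 30
(the next term ⌊1113/37^2⌋ = 0, terminating the sum). Summing: v_37(1113!) = 30 = 30.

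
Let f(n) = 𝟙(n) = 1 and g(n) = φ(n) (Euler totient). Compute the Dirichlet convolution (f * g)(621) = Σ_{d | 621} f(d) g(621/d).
(𝟙 * φ)(621) = 621

Divisors of 621: [1, 3, 9, 23, 27, 69, 207, 621]. For each d | 621:
  d = 1: 𝟙(1) · φ(621/1) = 1 · 396 = 396
  d = 3: 𝟙(3) · φ(621/3) = 1 · 132 = 132
  d = 9: 𝟙(9) · φ(621/9) = 1 · 44 = 44
  d = 23: 𝟙(23) · φ(621/23) = 1 · 18 = 18
  d = 27: 𝟙(27) · φ(621/27) = 1 · 22 = 22
  d = 69: 𝟙(69) · φ(621/69) = 1 · 6 = 6
  d = 207: 𝟙(207) · φ(621/207) = 1 · 2 = 2
  d = 621: 𝟙(621) · φ(621/621) = 1 · 1 = 1
Summing: (𝟙 * φ)(621) = 396 + 132 + 44 + 18 + 22 + 6 + 2 + 1 = 621.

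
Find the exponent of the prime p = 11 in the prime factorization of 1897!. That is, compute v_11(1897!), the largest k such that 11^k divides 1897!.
v_11(1897!) = 188

Legendre's formula: v_p(n!) = Σ_{k ≥ 1} ⌊n / p^k⌋. For p = 11, n = 1897, the terms are:
  ⌊1897/11^1⌋ = ⌊1897/11⌋ = 172
  ⌊1897/11^2⌋ = ⌊1897/121⌋ = 15
  ⌊1897/11^3⌋ = ⌊1897/1331⌋ = 1
(the next term ⌊1897/11^4⌋ = 0, terminating the sum). Summing: v_11(1897!) = 172 + 15 + 1 = 188.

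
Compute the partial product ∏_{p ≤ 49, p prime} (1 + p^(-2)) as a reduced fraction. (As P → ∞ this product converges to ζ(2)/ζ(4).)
∏ = 101793085732936000000000/67237345888235944242129

The primes p ≤ 49 are [2, 3, 5, 7, 11, 13, 17, 19, 23, 29, 31, 37, 41, 43, 47]. For each, (1 + 1/p^2) = (p^2 + 1)/p^2. Multiplying these fractions over p ∈ [2, 3, 5, 7, 11, 13, 17, 19, 23, 29, 31, 37, 41, 43, 47] gives 101793085732936000000000/67237345888235944242129. (In the limit P → ∞ this tends to ζ(2)/ζ(4).)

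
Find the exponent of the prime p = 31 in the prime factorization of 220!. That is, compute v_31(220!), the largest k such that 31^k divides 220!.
v_31(220!) = 7

Legendre's formula: v_p(n!) = Σ_{k ≥ 1} ⌊n / p^k⌋. For p = 31, n = 220, the terms are:
  ⌊220/31^1⌋ = ⌊220/31⌋ = 7
(the next term ⌊220/31^2⌋ = 0, terminating the sum). Summing: v_31(220!) = 7 = 7.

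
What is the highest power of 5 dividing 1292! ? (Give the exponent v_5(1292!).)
v_5(1292!) = 321

Legendre's formula: v_p(n!) = Σ_{k ≥ 1} ⌊n / p^k⌋. For p = 5, n = 1292, the terms are:
  ⌊1292/5^1⌋ = ⌊1292/5⌋ = 258
  ⌊1292/5^2⌋ = ⌊1292/25⌋ = 51
  ⌊1292/5^3⌋ = ⌊1292/125⌋ = 10
  ⌊1292/5^4⌋ = ⌊1292/625⌋ = 2
(the next term ⌊1292/5^5⌋ = 0, terminating the sum). Summing: v_5(1292!) = 258 + 51 + 10 + 2 = 321.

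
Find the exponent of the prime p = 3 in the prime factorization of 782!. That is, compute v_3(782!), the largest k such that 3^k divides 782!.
v_3(782!) = 387

Legendre's formula: v_p(n!) = Σ_{k ≥ 1} ⌊n / p^k⌋. For p = 3, n = 782, the terms are:
  ⌊782/3^1⌋ = ⌊782/3⌋ = 260
  ⌊782/3^2⌋ = ⌊782/9⌋ = 86
  ⌊782/3^3⌋ = ⌊782/27⌋ = 28
  ⌊782/3^4⌋ = ⌊782/81⌋ = 9
  ⌊782/3^5⌋ = ⌊782/243⌋ = 3
  ⌊782/3^6⌋ = ⌊782/729⌋ = 1
(the next term ⌊782/3^7⌋ = 0, terminating the sum). Summing: v_3(782!) = 260 + 86 + 28 + 9 + 3 + 1 = 387.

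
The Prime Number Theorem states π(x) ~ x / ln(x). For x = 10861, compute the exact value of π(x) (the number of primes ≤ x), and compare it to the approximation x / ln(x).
π(10861) = 1321;  x/ln(x) ≈ 1168.74;  relative error ≈ 11.53%.

Directly count primes up to 10861: π(10861) = 1321. The PNT approximation gives 10861/ln(10861) ≈ 10861/9.29293 ≈ 1168.74. Relative error (π(x) − x/ln(x)) / π(x) ≈ 11.53%; the approximation is known to undercount slightly (Li(x) is a better estimate).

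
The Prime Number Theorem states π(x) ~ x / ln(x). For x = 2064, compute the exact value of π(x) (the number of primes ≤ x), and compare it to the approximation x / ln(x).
π(2064) = 311;  x/ln(x) ≈ 270.43;  relative error ≈ 13.05%.

Directly count primes up to 2064: π(2064) = 311. The PNT approximation gives 2064/ln(2064) ≈ 2064/7.63240 ≈ 270.43. Relative error (π(x) − x/ln(x)) / π(x) ≈ 13.05%; the approximation is known to undercount slightly (Li(x) is a better estimate).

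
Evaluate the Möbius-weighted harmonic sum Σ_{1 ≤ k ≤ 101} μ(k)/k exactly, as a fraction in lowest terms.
Σ μ(k)/k = 823965756623769369265289008893453993/38810394059749560150010552813417893845

Values of μ(k) for 1 ≤ k ≤ 101: μ(1) = 1, μ(2) = -1, μ(3) = -1, μ(5) = -1, μ(6) = 1, μ(7) = -1, μ(10) = 1, μ(11) = -1, μ(13) = -1, μ(14) = 1, μ(15) = 1, μ(17) = -1, μ(19) = -1, μ(21) = 1, μ(22) = 1, μ(23) = -1, μ(26) = 1, μ(29) = -1, μ(30) = -1, μ(31) = -1, μ(33) = 1, μ(34) = 1, μ(35) = 1, μ(37) = -1, μ(38) = 1, μ(39) = 1, μ(41) = -1, μ(42) = -1, μ(43) = -1, μ(46) = 1, μ(47) = -1, μ(51) = 1, μ(53) = -1, μ(55) = 1, μ(57) = 1, μ(58) = 1, μ(59) = -1, μ(61) = -1, μ(62) = 1, μ(65) = 1, μ(66) = -1, μ(67) = -1, μ(69) = 1, μ(70) = -1, μ(71) = -1, μ(73) = -1, μ(74) = 1, μ(77) = 1, μ(78) = -1, μ(79) = -1, μ(82) = 1, μ(83) = -1, μ(85) = 1, μ(86) = 1, μ(87) = 1, μ(89) = -1, μ(91) = 1, μ(93) = 1, μ(94) = 1, μ(95) = 1, μ(97) = -1, μ(101) = -1, with μ = 0 on non-squarefree integers. Summing μ(k)/k for k where μ(k) ≠ 0 gives 823965756623769369265289008893453993/38810394059749560150010552813417893845 ≈ 0.0212. (PNT ⟺ this sum → 0 as n → ∞.)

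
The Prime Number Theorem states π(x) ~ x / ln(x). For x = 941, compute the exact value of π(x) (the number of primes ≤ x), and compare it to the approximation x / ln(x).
π(941) = 160;  x/ln(x) ≈ 137.43;  relative error ≈ 14.10%.

Directly count primes up to 941: π(941) = 160. The PNT approximation gives 941/ln(941) ≈ 941/6.84694 ≈ 137.43. Relative error (π(x) − x/ln(x)) / π(x) ≈ 14.10%; the approximation is known to undercount slightly (Li(x) is a better estimate).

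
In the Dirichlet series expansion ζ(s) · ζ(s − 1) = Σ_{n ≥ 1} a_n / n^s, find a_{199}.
σ(199) = 200

In the product (Σ m^0/m^s)(Σ k / k^s) = Σ (Σ_{d | n} d) / n^s, the coefficient of 1/n^s is σ(n) = Σ_{d | n} d. For n = 199, divisors are [1, 199]; summing: σ(199) = 200.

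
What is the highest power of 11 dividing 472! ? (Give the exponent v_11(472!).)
v_11(472!) = 45

Legendre's formula: v_p(n!) = Σ_{k ≥ 1} ⌊n / p^k⌋. For p = 11, n = 472, the terms are:
  ⌊472/11^1⌋ = ⌊472/11⌋ = 42
  ⌊472/11^2⌋ = ⌊472/121⌋ = 3
(the next term ⌊472/11^3⌋ = 0, terminating the sum). Summing: v_11(472!) = 42 + 3 = 45.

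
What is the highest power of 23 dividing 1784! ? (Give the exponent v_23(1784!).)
v_23(1784!) = 80

Legendre's formula: v_p(n!) = Σ_{k ≥ 1} ⌊n / p^k⌋. For p = 23, n = 1784, the terms are:
  ⌊1784/23^1⌋ = ⌊1784/23⌋ = 77
  ⌊1784/23^2⌋ = ⌊1784/529⌋ = 3
(the next term ⌊1784/23^3⌋ = 0, terminating the sum). Summing: v_23(1784!) = 77 + 3 = 80.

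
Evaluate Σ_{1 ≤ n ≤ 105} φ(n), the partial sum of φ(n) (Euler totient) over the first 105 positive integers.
Σ_{n ≤ 105} φ(n) = 3374

Compute φ(n) for each 1 ≤ n ≤ 105: φ(1) = 1, φ(2) = 1, φ(3) = 2, φ(4) = 2, φ(5) = 4, φ(6) = 2, φ(7) = 6, φ(8) = 4, φ(9) = 6, φ(10) = 4, φ(11) = 10, φ(12) = 4, φ(13) = 12, φ(14) = 6, φ(15) = 8, φ(16) = 8, φ(17) = 16, φ(18) = 6, φ(19) = 18, φ(20) = 8, φ(21) = 12, φ(22) = 10, φ(23) = 22, φ(24) = 8, φ(25) = 20, φ(26) = 12, φ(27) = 18, φ(28) = 12, φ(29) = 28, φ(30) = 8, φ(31) = 30, φ(32) = 16, φ(33) = 20, φ(34) = 16, φ(35) = 24, φ(36) = 12, φ(37) = 36, φ(38) = 18, φ(39) = 24, φ(40) = 16, φ(41) = 40, φ(42) = 12, φ(43) = 42, φ(44) = 20, φ(45) = 24, φ(46) = 22, φ(47) = 46, φ(48) = 16, φ(49) = 42, φ(50) = 20, φ(51) = 32, φ(52) = 24, φ(53) = 52, φ(54) = 18, φ(55) = 40, φ(56) = 24, φ(57) = 36, φ(58) = 28, φ(59) = 58, φ(60) = 16, φ(61) = 60, φ(62) = 30, φ(63) = 36, φ(64) = 32, φ(65) = 48, φ(66) = 20, φ(67) = 66, φ(68) = 32, φ(69) = 44, φ(70) = 24, φ(71) = 70, φ(72) = 24, φ(73) = 72, φ(74) = 36, φ(75) = 40, φ(76) = 36, φ(77) = 60, φ(78) = 24, φ(79) = 78, φ(80) = 32, φ(81) = 54, φ(82) = 40, φ(83) = 82, φ(84) = 24, φ(85) = 64, φ(86) = 42, φ(87) = 56, φ(88) = 40, φ(89) = 88, φ(90) = 24, φ(91) = 72, φ(92) = 44, φ(93) = 60, φ(94) = 46, φ(95) = 72, φ(96) = 32, φ(97) = 96, φ(98) = 42, φ(99) = 60, φ(100) = 40, φ(101) = 100, φ(102) = 32, φ(103) = 102, φ(104) = 48, φ(105) = 48. Summing all 105 values: 3374. (Average order: Σ_{n ≤ x} φ(n) ~ (3/π²) x². For x = 105, (3/π²)·105² ≈ 3351.20.)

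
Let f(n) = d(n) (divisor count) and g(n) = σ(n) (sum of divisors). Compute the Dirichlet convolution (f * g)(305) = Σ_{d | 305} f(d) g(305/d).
(d * σ)(305) = 512

Divisors of 305: [1, 5, 61, 305]. For each d | 305:
  d = 1: d(1) · σ(305/1) = 1 · 372 = 372
  d = 5: d(5) · σ(305/5) = 2 · 62 = 124
  d = 61: d(61) · σ(305/61) = 2 · 6 = 12
  d = 305: d(305) · σ(305/305) = 4 · 1 = 4
Summing: (d * σ)(305) = 372 + 124 + 12 + 4 = 512.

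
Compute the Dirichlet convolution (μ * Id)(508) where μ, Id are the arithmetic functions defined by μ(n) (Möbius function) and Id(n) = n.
(μ * Id)(508) = 252

Divisors of 508: [1, 2, 4, 127, 254, 508]. For each d | 508:
  d = 1: μ(1) · Id(508/1) = 1 · 508 = 508
  d = 2: μ(2) · Id(508/2) = -1 · 254 = -254
  d = 4: μ(4) · Id(508/4) = 0 · 127 = 0
  d = 127: μ(127) · Id(508/127) = -1 · 4 = -4
  d = 254: μ(254) · Id(508/254) = 1 · 2 = 2
  d = 508: μ(508) · Id(508/508) = 0 · 1 = 0
Summing: (μ * Id)(508) = 508 + -254 + 0 + -4 + 2 + 0 = 252.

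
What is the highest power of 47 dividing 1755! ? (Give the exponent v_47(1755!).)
v_47(1755!) = 37

Legendre's formula: v_p(n!) = Σ_{k ≥ 1} ⌊n / p^k⌋. For p = 47, n = 1755, the terms are:
  ⌊1755/47^1⌋ = ⌊1755/47⌋ = 37
(the next term ⌊1755/47^2⌋ = 0, terminating the sum). Summing: v_47(1755!) = 37 = 37.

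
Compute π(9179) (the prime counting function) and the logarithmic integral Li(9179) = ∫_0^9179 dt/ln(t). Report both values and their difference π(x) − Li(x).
π(9179) = 1137;  Li(9179) ≈ 1156.59;  π(x) − Li(x) ≈ -19.59.

Direct count of primes ≤ 9179 gives π(9179) = 1137. Numerical evaluation of the logarithmic integral gives Li(9179) ≈ 1156.59. The difference π(x) − Li(x) ≈ -19.59 is typically negative for small/moderate x (Li(x) overestimates), though Littlewood's theorem shows this sign changes infinitely often.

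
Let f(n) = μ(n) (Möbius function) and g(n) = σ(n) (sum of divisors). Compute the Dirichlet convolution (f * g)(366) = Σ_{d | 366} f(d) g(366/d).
(μ * σ)(366) = 366

Divisors of 366: [1, 2, 3, 6, 61, 122, 183, 366]. For each d | 366:
  d = 1: μ(1) · σ(366/1) = 1 · 744 = 744
  d = 2: μ(2) · σ(366/2) = -1 · 248 = -248
  d = 3: μ(3) · σ(366/3) = -1 · 186 = -186
  d = 6: μ(6) · σ(366/6) = 1 · 62 = 62
  d = 61: μ(61) · σ(366/61) = -1 · 12 = -12
  d = 122: μ(122) · σ(366/122) = 1 · 4 = 4
  d = 183: μ(183) · σ(366/183) = 1 · 3 = 3
  d = 366: μ(366) · σ(366/366) = -1 · 1 = -1
Summing: (μ * σ)(366) = 744 + -248 + -186 + 62 + -12 + 4 + 3 + -1 = 366.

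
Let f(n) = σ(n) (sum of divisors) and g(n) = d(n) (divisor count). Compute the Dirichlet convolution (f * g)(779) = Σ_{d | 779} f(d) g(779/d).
(σ * d)(779) = 968

Divisors of 779: [1, 19, 41, 779]. For each d | 779:
  d = 1: σ(1) · d(779/1) = 1 · 4 = 4
  d = 19: σ(19) · d(779/19) = 20 · 2 = 40
  d = 41: σ(41) · d(779/41) = 42 · 2 = 84
  d = 779: σ(779) · d(779/779) = 840 · 1 = 840
Summing: (σ * d)(779) = 4 + 40 + 84 + 840 = 968.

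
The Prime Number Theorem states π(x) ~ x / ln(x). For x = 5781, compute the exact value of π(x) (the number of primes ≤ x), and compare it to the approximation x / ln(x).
π(5781) = 758;  x/ln(x) ≈ 667.37;  relative error ≈ 11.96%.

Directly count primes up to 5781: π(5781) = 758. The PNT approximation gives 5781/ln(5781) ≈ 5781/8.66233 ≈ 667.37. Relative error (π(x) − x/ln(x)) / π(x) ≈ 11.96%; the approximation is known to undercount slightly (Li(x) is a better estimate).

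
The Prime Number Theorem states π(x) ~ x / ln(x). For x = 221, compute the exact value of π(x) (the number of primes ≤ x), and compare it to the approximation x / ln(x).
π(221) = 47;  x/ln(x) ≈ 40.94;  relative error ≈ 12.89%.

Directly count primes up to 221: π(221) = 47. The PNT approximation gives 221/ln(221) ≈ 221/5.39816 ≈ 40.94. Relative error (π(x) − x/ln(x)) / π(x) ≈ 12.89%; the approximation is known to undercount slightly (Li(x) is a better estimate).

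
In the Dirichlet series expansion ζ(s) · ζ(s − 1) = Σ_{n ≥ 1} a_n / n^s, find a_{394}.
σ(394) = 594

In the product (Σ m^0/m^s)(Σ k / k^s) = Σ (Σ_{d | n} d) / n^s, the coefficient of 1/n^s is σ(n) = Σ_{d | n} d. For n = 394, divisors are [1, 2, 197, 394]; summing: σ(394) = 594.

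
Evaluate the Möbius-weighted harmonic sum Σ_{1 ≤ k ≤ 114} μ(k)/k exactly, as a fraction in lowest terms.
Σ μ(k)/k = -78111734742604811120482861063208714211896204/2257861045744114842010371877967404463805334785

Values of μ(k) for 1 ≤ k ≤ 114: μ(1) = 1, μ(2) = -1, μ(3) = -1, μ(5) = -1, μ(6) = 1, μ(7) = -1, μ(10) = 1, μ(11) = -1, μ(13) = -1, μ(14) = 1, μ(15) = 1, μ(17) = -1, μ(19) = -1, μ(21) = 1, μ(22) = 1, μ(23) = -1, μ(26) = 1, μ(29) = -1, μ(30) = -1, μ(31) = -1, μ(33) = 1, μ(34) = 1, μ(35) = 1, μ(37) = -1, μ(38) = 1, μ(39) = 1, μ(41) = -1, μ(42) = -1, μ(43) = -1, μ(46) = 1, μ(47) = -1, μ(51) = 1, μ(53) = -1, μ(55) = 1, μ(57) = 1, μ(58) = 1, μ(59) = -1, μ(61) = -1, μ(62) = 1, μ(65) = 1, μ(66) = -1, μ(67) = -1, μ(69) = 1, μ(70) = -1, μ(71) = -1, μ(73) = -1, μ(74) = 1, μ(77) = 1, μ(78) = -1, μ(79) = -1, μ(82) = 1, μ(83) = -1, μ(85) = 1, μ(86) = 1, μ(87) = 1, μ(89) = -1, μ(91) = 1, μ(93) = 1, μ(94) = 1, μ(95) = 1, μ(97) = -1, μ(101) = -1, μ(102) = -1, μ(103) = -1, μ(105) = -1, μ(106) = 1, μ(107) = -1, μ(109) = -1, μ(110) = -1, μ(111) = 1, μ(113) = -1, μ(114) = -1, with μ = 0 on non-squarefree integers. Summing μ(k)/k for k where μ(k) ≠ 0 gives -78111734742604811120482861063208714211896204/2257861045744114842010371877967404463805334785 ≈ -0.0346. (PNT ⟺ this sum → 0 as n → ∞.)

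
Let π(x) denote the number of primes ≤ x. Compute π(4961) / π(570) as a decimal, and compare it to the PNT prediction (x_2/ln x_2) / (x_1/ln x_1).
π(4961)/π(570) = 663/104 ≈ 6.3750;  PNT prediction ≈ 6.4904.

π(570) = 104 and π(4961) = 663, so π(4961)/π(570) ≈ 6.3750. The PNT-predicted ratio is (4961/ln(4961)) / (570/ln(570)) ≈ 6.4904. The two agree to within a few percent, as expected.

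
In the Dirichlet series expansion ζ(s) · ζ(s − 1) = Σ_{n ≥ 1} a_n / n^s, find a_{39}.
σ(39) = 56

In the product (Σ m^0/m^s)(Σ k / k^s) = Σ (Σ_{d | n} d) / n^s, the coefficient of 1/n^s is σ(n) = Σ_{d | n} d. For n = 39, divisors are [1, 3, 13, 39]; summing: σ(39) = 56.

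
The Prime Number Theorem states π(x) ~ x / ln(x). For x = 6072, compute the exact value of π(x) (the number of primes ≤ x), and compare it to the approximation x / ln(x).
π(6072) = 791;  x/ln(x) ≈ 697.01;  relative error ≈ 11.88%.

Directly count primes up to 6072: π(6072) = 791. The PNT approximation gives 6072/ln(6072) ≈ 6072/8.71144 ≈ 697.01. Relative error (π(x) − x/ln(x)) / π(x) ≈ 11.88%; the approximation is known to undercount slightly (Li(x) is a better estimate).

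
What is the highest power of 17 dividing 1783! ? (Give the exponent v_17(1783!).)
v_17(1783!) = 110

Legendre's formula: v_p(n!) = Σ_{k ≥ 1} ⌊n / p^k⌋. For p = 17, n = 1783, the terms are:
  ⌊1783/17^1⌋ = ⌊1783/17⌋ = 104
  ⌊1783/17^2⌋ = ⌊1783/289⌋ = 6
(the next term ⌊1783/17^3⌋ = 0, terminating the sum). Summing: v_17(1783!) = 104 + 6 = 110.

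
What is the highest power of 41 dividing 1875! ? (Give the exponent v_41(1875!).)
v_41(1875!) = 46

Legendre's formula: v_p(n!) = Σ_{k ≥ 1} ⌊n / p^k⌋. For p = 41, n = 1875, the terms are:
  ⌊1875/41^1⌋ = ⌊1875/41⌋ = 45
  ⌊1875/41^2⌋ = ⌊1875/1681⌋ = 1
(the next term ⌊1875/41^3⌋ = 0, terminating the sum). Summing: v_41(1875!) = 45 + 1 = 46.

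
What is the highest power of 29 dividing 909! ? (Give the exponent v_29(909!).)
v_29(909!) = 32

Legendre's formula: v_p(n!) = Σ_{k ≥ 1} ⌊n / p^k⌋. For p = 29, n = 909, the terms are:
  ⌊909/29^1⌋ = ⌊909/29⌋ = 31
  ⌊909/29^2⌋ = ⌊909/841⌋ = 1
(the next term ⌊909/29^3⌋ = 0, terminating the sum). Summing: v_29(909!) = 31 + 1 = 32.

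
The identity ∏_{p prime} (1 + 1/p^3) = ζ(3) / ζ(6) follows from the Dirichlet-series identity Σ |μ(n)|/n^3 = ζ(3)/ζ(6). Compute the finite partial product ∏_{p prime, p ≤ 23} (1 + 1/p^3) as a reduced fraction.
∏ = 16117288424681472/13642976755448975

The primes p ≤ 23 are [2, 3, 5, 7, 11, 13, 17, 19, 23]. For each, (1 + 1/p^3) = (p^3 + 1)/p^3. Multiplying these fractions over p ∈ [2, 3, 5, 7, 11, 13, 17, 19, 23] gives 16117288424681472/13642976755448975. (In the limit P → ∞ this tends to ζ(3)/ζ(6).)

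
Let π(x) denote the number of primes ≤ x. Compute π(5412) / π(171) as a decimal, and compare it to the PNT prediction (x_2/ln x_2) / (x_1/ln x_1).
π(5412)/π(171) = 713/39 ≈ 18.2821;  PNT prediction ≈ 18.9300.

π(171) = 39 and π(5412) = 713, so π(5412)/π(171) ≈ 18.2821. The PNT-predicted ratio is (5412/ln(5412)) / (171/ln(171)) ≈ 18.9300. The two agree to within a few percent, as expected.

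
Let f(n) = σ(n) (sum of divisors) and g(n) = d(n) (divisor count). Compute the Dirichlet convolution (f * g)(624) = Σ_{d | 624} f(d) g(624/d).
(σ * d)(624) = 9504

Divisors of 624: [1, 2, 3, 4, 6, 8, 12, 13, 16, 24, 26, 39, 48, 52, 78, 104, 156, 208, 312, 624]. For each d | 624:
  d = 1: σ(1) · d(624/1) = 1 · 20 = 20
  d = 2: σ(2) · d(624/2) = 3 · 16 = 48
  d = 3: σ(3) · d(624/3) = 4 · 10 = 40
  d = 4: σ(4) · d(624/4) = 7 · 12 = 84
  d = 6: σ(6) · d(624/6) = 12 · 8 = 96
  d = 8: σ(8) · d(624/8) = 15 · 8 = 120
  d = 12: σ(12) · d(624/12) = 28 · 6 = 168
  d = 13: σ(13) · d(624/13) = 14 · 10 = 140
  d = 16: σ(16) · d(624/16) = 31 · 4 = 124
  d = 24: σ(24) · d(624/24) = 60 · 4 = 240
  d = 26: σ(26) · d(624/26) = 42 · 8 = 336
  d = 39: σ(39) · d(624/39) = 56 · 5 = 280
  d = 48: σ(48) · d(624/48) = 124 · 2 = 248
  d = 52: σ(52) · d(624/52) = 98 · 6 = 588
  d = 78: σ(78) · d(624/78) = 168 · 4 = 672
  d = 104: σ(104) · d(624/104) = 210 · 4 = 840
  d = 156: σ(156) · d(624/156) = 392 · 3 = 1176
  d = 208: σ(208) · d(624/208) = 434 · 2 = 868
  d = 312: σ(312) · d(624/312) = 840 · 2 = 1680
  d = 624: σ(624) · d(624/624) = 1736 · 1 = 1736
Summing: (σ * d)(624) = 20 + 48 + 40 + 84 + 96 + 120 + 168 + 140 + 124 + 240 + 336 + 280 + 248 + 588 + 672 + 840 + 1176 + 868 + 1680 + 1736 = 9504.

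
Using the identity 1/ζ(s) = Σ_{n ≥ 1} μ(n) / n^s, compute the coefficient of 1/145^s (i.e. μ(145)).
μ(145) = 1

Factor n = 145 = 5 · 29. μ(n) = 0 if any exponent ≥ 2 (not squarefree); otherwise μ(n) = (−1)^{ω(n)} where ω(n) is the number of distinct prime factors. Applying: μ(145) = 1.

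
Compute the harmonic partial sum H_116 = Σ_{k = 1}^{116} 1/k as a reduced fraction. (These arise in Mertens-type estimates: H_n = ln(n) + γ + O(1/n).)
H_116 = 92723052988307480317436790993517488799788772043569/17379782769567790172972927968296006432665936992320

Direct summation: H_116 = 1 + 1/2 + ... + 1/116. The least common denominator is lcm(1, ..., 116) = 955888052326228459513511038256280353796626534577600; over this denominator the numerator is 955888052326228459513511038256280353796626534577600 + 477944026163114229756755519128140176898313267288800 + 318629350775409486504503679418760117932208844859200 + 238972013081557114878377759564070088449156633644400 + 191177610465245691902702207651256070759325306915520 + 159314675387704743252251839709380058966104422429600 + 136555436046604065644787291179468621970946647796800 + 119486006540778557439188879782035044224578316822200 + 106209783591803162168167893139586705977402948286400 + 95588805232622845951351103825628035379662653457760 + 86898913847838950864864639841480032163329684961600 + 79657337693852371626125919854690029483052211214800 + 73529850178940650731808541404329257984355887275200 + 68277718023302032822393645589734310985473323898400 + 63725870155081897300900735883752023586441768971840 + 59743003270389278719594439891017522112289158411100 + 56228708960366379971383002250369432576272149092800 + 53104891795901581084083946569793352988701474143200 + 50309897490854129448079528329277913357717186030400 + 47794402616311422975675551912814017689831326728880 + 45518478682201355214929097059822873990315549265600 + 43449456923919475432432319920740016081664842480800 + 41560350101140367804935262532881754512896805851200 + 39828668846926185813062959927345014741526105607400 + 38235522093049138380540441530251214151865061383104 + 36764925089470325365904270702164628992177943637600 + 35403261197267720722722631046528901992467649428800 + 34138859011651016411196822794867155492736661949200 + 32961656976766498603914173732975184613676777054400 + 31862935077540948650450367941876011793220884485920 + 30835098462136401919790678653428398509568597889600 + 29871501635194639359797219945508761056144579205550 + 28966304615946316954954879947160010721109894987200 + 28114354480183189985691501125184716288136074546400 + 27311087209320813128957458235893724394189329559360 + 26552445897950790542041973284896676494350737071600 + 25834812225033201608473271304223793345854771204800 + 25154948745427064724039764164638956678858593015200 + 24509950059646883577269513801443085994785295758400 + 23897201308155711487837775956407008844915663364440 + 23314342739664108768622220445275130580405525233600 + 22759239341100677607464548529911436995157774632800 + 22229954705261126965430489261773961716200617083200 + 21724728461959737716216159960370008040832421240400 + 21241956718360632433633578627917341195480589657280 + 20780175050570183902467631266440877256448402925600 + 20338043666515499138585341239495326676523968820800 + 19914334423463092906531479963672507370763052803700 + 19507919435229152234969613025638374567278092542400 + 19117761046524569190270220765125607075932530691552 + 18742902986788793323794334083456477525424049697600 + 18382462544735162682952135351082314496088971818800 + 18035623628796763387047378080307176486728802539200 + 17701630598633860361361315523264450996233824714400 + 17379782769567790172972927968296006432665936992320 + 17069429505825508205598411397433577746368330974600 + 16769965830284709816026509443092637785905728676800 + 16480828488383249301957086866487592306838388527200 + 16201492412308956940906966750106446674519093806400 + 15931467538770474325225183970938005896610442242960 + 15670295939774237041205098987807874652403713681600 + 15417549231068200959895339326714199254784298944800 + 15172826227400451738309699019940957996771849755200 + 14935750817597319679898609972754380528072289602775 + 14705970035788130146361708280865851596871177455040 + 14483152307973158477477439973580005360554947493600 + 14266985855615350141992702063526572444725769172800 + 14057177240091594992845750562592358144068037273200 + 13853450033713455934978420844293918170965601950400 + 13655543604660406564478729117946862197094664779680 + 13463212004594767035401563919102540194318683585600 + 13276222948975395271020986642448338247175368535800 + 13094356881181211774157685455565484298583925131200 + 12917406112516600804236635652111896672927385602400 + 12745174031016379460180147176750404717288353794368 + 12577474372713532362019882082319478339429296507600 + 12414130549691278694980662834497147451904240708800 + 12254975029823441788634756900721542997392647879200 + 12099848763623145057133051117168105744261095374400 + 11948600654077855743918887978203504422457831682220 + 11801087065755906907574210348842967330822549809600 + 11657171369832054384311110222637565290202762616800 + 11516723522002752524259169135617835587911163067200 + 11379619670550338803732274264955718497578887316400 + 11245741792073275994276600450073886515254429818560 + 11114977352630563482715244630886980858100308541600 + 10987218992255499534638057910991728204558925684800 + 10862364230979868858108079980185004020416210620200 + 10740315194676724264196753238834610716816028478400 + 10620978359180316216816789313958670597740294828640 + 10504264311277235818829791629189893997765126753600 + 10390087525285091951233815633220438628224201462800 + 10278366154045467306596892884476132836522865963200 + 10169021833257749569292670619747663338261984410400 + 10061979498170825889615905665855582671543437206080 + 9957167211731546453265739981836253685381526401850 + 9854516003363179994984649878930725296872438500800 + 9753959717614576117484806512819187283639046271200 + 9655434871982105651651626649053336907036631662400 + 9558880523262284595135110382562803537966265345776 + 9464238141843846133797138992636439146501252817600 + 9371451493394396661897167041728238762712024848800 + 9280466527439111257412728526760003434918704219200 + 9191231272367581341476067675541157248044485909400 + 9103695736440271042985819411964574798063109853120 + 9017811814398381693523689040153588243364401269600 + 8933533199310546350593561105198881811183425556800 + 8850815299316930180680657761632225498116912357200 + 8769615158956224399206523286754865631161711326400 + 8689891384783895086486463984148003216332968496160 + 8611604075011067202824423768074597781951590401600 + 8534714752912754102799205698716788873184165487300 + 8459186303771933270031071135011330564571916235200 + 8384982915142354908013254721546318892952864338400 + 8312070020228073560987052506576350902579361170240 + 8240414244191624650978543433243796153419194263600 = 5099767914356911417459023504643461883988382462396295, so H_116 = 5099767914356911417459023504643461883988382462396295/955888052326228459513511038256280353796626534577600; reducing by gcd(5099767914356911417459023504643461883988382462396295, 955888052326228459513511038256280353796626534577600) = 55 gives 92723052988307480317436790993517488799788772043569/17379782769567790172972927968296006432665936992320 ≈ 5.33511. (The PNT-adjacent estimate ln(116) + γ ≈ 5.33081 matches within O(1/n).)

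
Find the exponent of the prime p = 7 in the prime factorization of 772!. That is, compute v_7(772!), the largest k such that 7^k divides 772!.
v_7(772!) = 127

Legendre's formula: v_p(n!) = Σ_{k ≥ 1} ⌊n / p^k⌋. For p = 7, n = 772, the terms are:
  ⌊772/7^1⌋ = ⌊772/7⌋ = 110
  ⌊772/7^2⌋ = ⌊772/49⌋ = 15
  ⌊772/7^3⌋ = ⌊772/343⌋ = 2
(the next term ⌊772/7^4⌋ = 0, terminating the sum). Summing: v_7(772!) = 110 + 15 + 2 = 127.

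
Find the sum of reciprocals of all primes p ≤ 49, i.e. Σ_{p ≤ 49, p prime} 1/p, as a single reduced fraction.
Σ 1/p = 1021729465586766997/614889782588491410

π(49) = 15, so the primes ≤ 49 are [2, 3, 5, 7, 11, 13, 17, 19, 23, 29, 31, 37, 41, 43, 47]. Summing 1/p over these primes: 1021729465586766997/614889782588491410 ≈ 1.6616. Mertens estimate ln ln(49) + 0.2615 ≈ 1.6204.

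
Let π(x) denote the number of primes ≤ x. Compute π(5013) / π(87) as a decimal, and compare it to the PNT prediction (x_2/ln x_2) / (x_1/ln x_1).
π(5013)/π(87) = 672/23 ≈ 29.2174;  PNT prediction ≈ 30.2036.

π(87) = 23 and π(5013) = 672, so π(5013)/π(87) ≈ 29.2174. The PNT-predicted ratio is (5013/ln(5013)) / (87/ln(87)) ≈ 30.2036. The two agree to within a few percent, as expected.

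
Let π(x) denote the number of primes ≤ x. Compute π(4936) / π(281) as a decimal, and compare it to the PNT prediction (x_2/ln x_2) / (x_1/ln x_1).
π(4936)/π(281) = 659/60 ≈ 10.9833;  PNT prediction ≈ 11.6461.

π(281) = 60 and π(4936) = 659, so π(4936)/π(281) ≈ 10.9833. The PNT-predicted ratio is (4936/ln(4936)) / (281/ln(281)) ≈ 11.6461. The two agree to within a few percent, as expected.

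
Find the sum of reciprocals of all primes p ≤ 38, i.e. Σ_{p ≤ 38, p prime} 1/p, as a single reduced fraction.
Σ 1/p = 11819186711467/7420738134810

π(38) = 12, so the primes ≤ 38 are [2, 3, 5, 7, 11, 13, 17, 19, 23, 29, 31, 37]. Summing 1/p over these primes: 11819186711467/7420738134810 ≈ 1.5927. Mertens estimate ln ln(38) + 0.2615 ≈ 1.5528.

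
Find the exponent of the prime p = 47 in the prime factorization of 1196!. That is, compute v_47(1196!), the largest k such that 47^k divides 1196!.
v_47(1196!) = 25

Legendre's formula: v_p(n!) = Σ_{k ≥ 1} ⌊n / p^k⌋. For p = 47, n = 1196, the terms are:
  ⌊1196/47^1⌋ = ⌊1196/47⌋ = 25
(the next term ⌊1196/47^2⌋ = 0, terminating the sum). Summing: v_47(1196!) = 25 = 25.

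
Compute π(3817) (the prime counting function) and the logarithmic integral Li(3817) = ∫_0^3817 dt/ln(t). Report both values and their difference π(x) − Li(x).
π(3817) = 529;  Li(3817) ≈ 543.24;  π(x) − Li(x) ≈ -14.24.

Direct count of primes ≤ 3817 gives π(3817) = 529. Numerical evaluation of the logarithmic integral gives Li(3817) ≈ 543.24. The difference π(x) − Li(x) ≈ -14.24 is typically negative for small/moderate x (Li(x) overestimates), though Littlewood's theorem shows this sign changes infinitely often.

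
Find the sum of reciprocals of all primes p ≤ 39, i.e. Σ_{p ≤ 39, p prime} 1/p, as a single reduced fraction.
Σ 1/p = 11819186711467/7420738134810

π(39) = 12, so the primes ≤ 39 are [2, 3, 5, 7, 11, 13, 17, 19, 23, 29, 31, 37]. Summing 1/p over these primes: 11819186711467/7420738134810 ≈ 1.5927. Mertens estimate ln ln(39) + 0.2615 ≈ 1.5599.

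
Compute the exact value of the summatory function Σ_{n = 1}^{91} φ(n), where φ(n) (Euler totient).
Σ_{n ≤ 91} φ(n) = 2552

Compute φ(n) for each 1 ≤ n ≤ 91: φ(1) = 1, φ(2) = 1, φ(3) = 2, φ(4) = 2, φ(5) = 4, φ(6) = 2, φ(7) = 6, φ(8) = 4, φ(9) = 6, φ(10) = 4, φ(11) = 10, φ(12) = 4, φ(13) = 12, φ(14) = 6, φ(15) = 8, φ(16) = 8, φ(17) = 16, φ(18) = 6, φ(19) = 18, φ(20) = 8, φ(21) = 12, φ(22) = 10, φ(23) = 22, φ(24) = 8, φ(25) = 20, φ(26) = 12, φ(27) = 18, φ(28) = 12, φ(29) = 28, φ(30) = 8, φ(31) = 30, φ(32) = 16, φ(33) = 20, φ(34) = 16, φ(35) = 24, φ(36) = 12, φ(37) = 36, φ(38) = 18, φ(39) = 24, φ(40) = 16, φ(41) = 40, φ(42) = 12, φ(43) = 42, φ(44) = 20, φ(45) = 24, φ(46) = 22, φ(47) = 46, φ(48) = 16, φ(49) = 42, φ(50) = 20, φ(51) = 32, φ(52) = 24, φ(53) = 52, φ(54) = 18, φ(55) = 40, φ(56) = 24, φ(57) = 36, φ(58) = 28, φ(59) = 58, φ(60) = 16, φ(61) = 60, φ(62) = 30, φ(63) = 36, φ(64) = 32, φ(65) = 48, φ(66) = 20, φ(67) = 66, φ(68) = 32, φ(69) = 44, φ(70) = 24, φ(71) = 70, φ(72) = 24, φ(73) = 72, φ(74) = 36, φ(75) = 40, φ(76) = 36, φ(77) = 60, φ(78) = 24, φ(79) = 78, φ(80) = 32, φ(81) = 54, φ(82) = 40, φ(83) = 82, φ(84) = 24, φ(85) = 64, φ(86) = 42, φ(87) = 56, φ(88) = 40, φ(89) = 88, φ(90) = 24, φ(91) = 72. Summing all 91 values: 2552. (Average order: Σ_{n ≤ x} φ(n) ~ (3/π²) x². For x = 91, (3/π²)·91² ≈ 2517.12.)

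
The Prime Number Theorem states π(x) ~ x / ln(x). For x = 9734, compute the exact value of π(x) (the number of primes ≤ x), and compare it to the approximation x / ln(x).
π(9734) = 1200;  x/ln(x) ≈ 1059.96;  relative error ≈ 11.67%.

Directly count primes up to 9734: π(9734) = 1200. The PNT approximation gives 9734/ln(9734) ≈ 9734/9.18338 ≈ 1059.96. Relative error (π(x) − x/ln(x)) / π(x) ≈ 11.67%; the approximation is known to undercount slightly (Li(x) is a better estimate).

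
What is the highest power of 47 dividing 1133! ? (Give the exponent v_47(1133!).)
v_47(1133!) = 24

Legendre's formula: v_p(n!) = Σ_{k ≥ 1} ⌊n / p^k⌋. For p = 47, n = 1133, the terms are:
  ⌊1133/47^1⌋ = ⌊1133/47⌋ = 24
(the next term ⌊1133/47^2⌋ = 0, terminating the sum). Summing: v_47(1133!) = 24 = 24.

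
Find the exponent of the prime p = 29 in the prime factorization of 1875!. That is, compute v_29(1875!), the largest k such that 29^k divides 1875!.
v_29(1875!) = 66

Legendre's formula: v_p(n!) = Σ_{k ≥ 1} ⌊n / p^k⌋. For p = 29, n = 1875, the terms are:
  ⌊1875/29^1⌋ = ⌊1875/29⌋ = 64
  ⌊1875/29^2⌋ = ⌊1875/841⌋ = 2
(the next term ⌊1875/29^3⌋ = 0, terminating the sum). Summing: v_29(1875!) = 64 + 2 = 66.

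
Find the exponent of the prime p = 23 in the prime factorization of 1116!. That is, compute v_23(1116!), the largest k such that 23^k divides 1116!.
v_23(1116!) = 50

Legendre's formula: v_p(n!) = Σ_{k ≥ 1} ⌊n / p^k⌋. For p = 23, n = 1116, the terms are:
  ⌊1116/23^1⌋ = ⌊1116/23⌋ = 48
  ⌊1116/23^2⌋ = ⌊1116/529⌋ = 2
(the next term ⌊1116/23^3⌋ = 0, terminating the sum). Summing: v_23(1116!) = 48 + 2 = 50.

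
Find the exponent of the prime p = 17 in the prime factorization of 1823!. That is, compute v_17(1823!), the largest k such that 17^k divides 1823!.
v_17(1823!) = 113

Legendre's formula: v_p(n!) = Σ_{k ≥ 1} ⌊n / p^k⌋. For p = 17, n = 1823, the terms are:
  ⌊1823/17^1⌋ = ⌊1823/17⌋ = 107
  ⌊1823/17^2⌋ = ⌊1823/289⌋ = 6
(the next term ⌊1823/17^3⌋ = 0, terminating the sum). Summing: v_17(1823!) = 107 + 6 = 113.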